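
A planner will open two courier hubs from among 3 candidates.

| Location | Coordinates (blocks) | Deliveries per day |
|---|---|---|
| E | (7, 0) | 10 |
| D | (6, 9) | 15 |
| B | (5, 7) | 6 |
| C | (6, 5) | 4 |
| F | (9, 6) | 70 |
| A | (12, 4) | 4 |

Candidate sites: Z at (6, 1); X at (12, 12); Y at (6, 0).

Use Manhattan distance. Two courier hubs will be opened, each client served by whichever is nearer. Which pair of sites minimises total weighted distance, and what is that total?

Evaluate every pair (each demand assigned to the nearer of the two):
  {Z, Y}: total = 784
  {Z, X}: total = 790
  {X, Y}: total = 875
Best pair: {Z, Y} with total 784.

{Z, Y}, total 784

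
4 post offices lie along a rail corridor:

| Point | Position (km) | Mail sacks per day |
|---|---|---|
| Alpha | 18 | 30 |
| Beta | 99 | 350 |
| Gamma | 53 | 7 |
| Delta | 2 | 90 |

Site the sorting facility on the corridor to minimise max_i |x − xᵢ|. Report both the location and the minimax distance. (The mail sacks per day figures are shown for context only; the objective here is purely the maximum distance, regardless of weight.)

location 50.5, max distance 48.5

The 1-center on a line is the midpoint of the two extreme points: leftmost at 2, rightmost at 99.
Optimal location = (2 + 99)/2 = 50.5; maximum distance = (99 − 2)/2 = 48.5.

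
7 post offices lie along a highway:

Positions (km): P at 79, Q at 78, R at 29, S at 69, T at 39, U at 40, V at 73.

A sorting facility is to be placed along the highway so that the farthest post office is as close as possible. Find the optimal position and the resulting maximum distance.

location 54, max distance 25

The 1-center on a line is the midpoint of the two extreme points: leftmost at 29, rightmost at 79.
Optimal location = (29 + 79)/2 = 54; maximum distance = (79 − 29)/2 = 25.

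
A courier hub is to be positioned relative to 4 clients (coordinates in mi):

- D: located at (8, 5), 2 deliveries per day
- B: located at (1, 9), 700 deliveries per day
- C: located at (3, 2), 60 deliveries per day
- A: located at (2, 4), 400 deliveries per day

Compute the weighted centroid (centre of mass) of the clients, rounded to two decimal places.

(1.46, 6.91)

The minimiser of Σwᵢ‖p−pᵢ‖² is the weighted centroid p* = (Σwᵢpᵢ)/(Σwᵢ).
Σwᵢ = 1162.
Σwᵢxᵢ = 2·8 + 700·1 + 60·3 + 400·2 = 1696.
Σwᵢyᵢ = 2·5 + 700·9 + 60·2 + 400·4 = 8030.
x* = 1696/1162 = 1.46, y* = 8030/1162 = 6.91.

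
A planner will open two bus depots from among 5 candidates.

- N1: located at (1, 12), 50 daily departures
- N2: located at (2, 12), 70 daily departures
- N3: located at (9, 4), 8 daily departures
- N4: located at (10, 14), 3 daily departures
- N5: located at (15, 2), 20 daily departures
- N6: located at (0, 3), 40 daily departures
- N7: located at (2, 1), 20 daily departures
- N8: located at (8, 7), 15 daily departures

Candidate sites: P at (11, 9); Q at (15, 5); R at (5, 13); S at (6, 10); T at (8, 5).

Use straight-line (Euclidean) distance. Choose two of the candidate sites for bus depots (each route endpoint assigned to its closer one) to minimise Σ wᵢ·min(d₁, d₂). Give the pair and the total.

Evaluate every pair (each demand assigned to the nearer of the two):
  {R, T}: total = 1110.5
  {S, T}: total = 1267.0
  {Q, S}: total = 1327.8
  {Q, R}: total = 1346.7
  {R, S}: total = 1357.2
  {P, R}: total = 1389.3
  {P, S}: total = 1421.8
  {Q, T}: total = 1743.4
  {P, T}: total = 1823.3
  {P, Q}: total = 2100.6
Best pair: {R, T} with total 1110.5.

{R, T}, total 1110.5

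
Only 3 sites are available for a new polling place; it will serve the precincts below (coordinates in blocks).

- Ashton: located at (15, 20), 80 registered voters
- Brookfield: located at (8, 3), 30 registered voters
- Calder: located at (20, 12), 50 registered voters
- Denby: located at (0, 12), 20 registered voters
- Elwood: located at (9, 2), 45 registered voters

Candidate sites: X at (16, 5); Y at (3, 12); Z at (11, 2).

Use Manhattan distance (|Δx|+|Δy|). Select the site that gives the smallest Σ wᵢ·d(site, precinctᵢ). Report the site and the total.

X, total 3040 blocks

Total weighted distance at each candidate:
  X (16, 5): total = 3040
  Y (3, 12): total = 3650
  Z (11, 2): total = 3340
Minimum is at X with total 3040 blocks.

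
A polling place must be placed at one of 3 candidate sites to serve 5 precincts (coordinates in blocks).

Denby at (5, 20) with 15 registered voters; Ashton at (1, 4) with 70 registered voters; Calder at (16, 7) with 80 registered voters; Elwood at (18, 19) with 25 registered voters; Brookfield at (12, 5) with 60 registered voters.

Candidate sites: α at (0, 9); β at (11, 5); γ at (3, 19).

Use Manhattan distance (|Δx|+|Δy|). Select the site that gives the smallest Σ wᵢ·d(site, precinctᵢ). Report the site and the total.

Total weighted distance at each candidate:
  α (0, 9): total = 3760
  β (11, 5): total = 2230
  γ (3, 19): total = 4990
Minimum is at β with total 2230 blocks.

β, total 2230 blocks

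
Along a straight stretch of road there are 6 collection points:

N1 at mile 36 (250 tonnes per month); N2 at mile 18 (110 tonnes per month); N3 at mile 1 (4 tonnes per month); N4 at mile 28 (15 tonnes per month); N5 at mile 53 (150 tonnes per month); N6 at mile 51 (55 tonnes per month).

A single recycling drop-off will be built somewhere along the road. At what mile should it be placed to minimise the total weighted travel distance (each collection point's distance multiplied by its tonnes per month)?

x = 36

For a sum of weighted absolute distances on a line, the optimum is the weighted median (not the mean). Total weight W = 584; half-weight = 292.
Sort by position and accumulate weight:
  mile 1 (N3, w=4) → cum 4
  mile 18 (N2, w=110) → cum 114
  mile 28 (N4, w=15) → cum 129
  mile 36 (N1, w=250) → cum 379  ≥ 292 → median here
  mile 51 (N6, w=55) → cum 434
  mile 53 (N5, w=150) → cum 584
Optimal location: mile 36.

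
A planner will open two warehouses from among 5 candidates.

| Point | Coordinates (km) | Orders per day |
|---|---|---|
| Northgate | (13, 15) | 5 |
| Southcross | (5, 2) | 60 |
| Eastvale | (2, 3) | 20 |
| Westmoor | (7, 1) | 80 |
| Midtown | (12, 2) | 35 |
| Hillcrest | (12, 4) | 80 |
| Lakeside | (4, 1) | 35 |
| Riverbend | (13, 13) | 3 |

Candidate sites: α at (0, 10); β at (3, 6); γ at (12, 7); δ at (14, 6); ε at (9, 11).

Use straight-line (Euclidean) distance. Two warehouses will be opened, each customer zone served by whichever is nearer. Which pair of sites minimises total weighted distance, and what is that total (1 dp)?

Evaluate every pair (each demand assigned to the nearer of the two):
  {β, δ}: total = 1471.6
  {β, γ}: total = 1495.8
  {β, ε}: total = 2005.3
  {α, γ}: total = 2104.8
  {γ, δ}: total = 2147.7
  {γ, ε}: total = 2160.3
  {α, δ}: total = 2193.8
  {α, β}: total = 2208.5
  {δ, ε}: total = 2307.5
  {α, ε}: total = 2855.2
Best pair: {β, δ} with total 1471.6.

{β, δ}, total 1471.6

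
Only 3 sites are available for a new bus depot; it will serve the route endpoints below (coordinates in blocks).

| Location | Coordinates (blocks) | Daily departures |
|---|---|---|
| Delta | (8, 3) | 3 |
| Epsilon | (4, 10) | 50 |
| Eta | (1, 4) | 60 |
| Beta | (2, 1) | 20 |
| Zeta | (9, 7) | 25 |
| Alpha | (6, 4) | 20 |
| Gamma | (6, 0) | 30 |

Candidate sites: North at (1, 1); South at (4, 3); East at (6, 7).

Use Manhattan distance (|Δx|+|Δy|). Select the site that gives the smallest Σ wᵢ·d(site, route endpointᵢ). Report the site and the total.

South, total 1117 blocks

Total weighted distance at each candidate:
  North (1, 1): total = 1517
  South (4, 3): total = 1117
  East (6, 7): total = 1293
Minimum is at South with total 1117 blocks.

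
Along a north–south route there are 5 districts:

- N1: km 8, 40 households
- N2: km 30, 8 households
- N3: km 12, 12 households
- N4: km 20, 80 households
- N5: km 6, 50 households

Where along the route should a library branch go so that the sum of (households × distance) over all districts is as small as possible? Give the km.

x = 12

For a sum of weighted absolute distances on a line, the optimum is the weighted median (not the mean). Total weight W = 190; half-weight = 95.
Sort by position and accumulate weight:
  km 6 (N5, w=50) → cum 50
  km 8 (N1, w=40) → cum 90
  km 12 (N3, w=12) → cum 102  ≥ 95 → median here
  km 20 (N4, w=80) → cum 182
  km 30 (N2, w=8) → cum 190
Optimal location: km 12.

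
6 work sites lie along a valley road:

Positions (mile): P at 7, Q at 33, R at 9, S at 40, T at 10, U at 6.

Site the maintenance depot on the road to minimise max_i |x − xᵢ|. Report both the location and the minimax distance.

location 23, max distance 17

The 1-center on a line is the midpoint of the two extreme points: leftmost at 6, rightmost at 40.
Optimal location = (6 + 40)/2 = 23; maximum distance = (40 − 6)/2 = 17.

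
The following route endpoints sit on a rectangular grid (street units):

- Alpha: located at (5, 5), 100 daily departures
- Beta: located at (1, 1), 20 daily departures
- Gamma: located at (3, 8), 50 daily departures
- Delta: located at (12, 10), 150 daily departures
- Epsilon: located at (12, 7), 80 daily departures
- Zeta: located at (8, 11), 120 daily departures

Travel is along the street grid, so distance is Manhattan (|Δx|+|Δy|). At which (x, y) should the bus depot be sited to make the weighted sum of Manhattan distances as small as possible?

Manhattan distance separates: Σwᵢ(|x−xᵢ|+|y−yᵢ|) = Σwᵢ|x−xᵢ| + Σwᵢ|y−yᵢ|, so x and y are optimised independently as 1-D weighted medians.
Total weight W = 520; half = 260.
x-coordinate, sorted with cumulative weight:
  x=1 (Beta, w=20) cum 20
  x=3 (Gamma, w=50) cum 70
  x=5 (Alpha, w=100) cum 170
  x=8 (Zeta, w=120) cum 290  ← median
  x=12 (Delta, w=150) cum 440
  x=12 (Epsilon, w=80) cum 520
⇒ x* = 8
y-coordinate, sorted with cumulative weight:
  y=1 (Beta, w=20) cum 20
  y=5 (Alpha, w=100) cum 120
  y=7 (Epsilon, w=80) cum 200
  y=8 (Gamma, w=50) cum 250
  y=10 (Delta, w=150) cum 400  ← median
  y=11 (Zeta, w=120) cum 520
⇒ y* = 10

(8, 10)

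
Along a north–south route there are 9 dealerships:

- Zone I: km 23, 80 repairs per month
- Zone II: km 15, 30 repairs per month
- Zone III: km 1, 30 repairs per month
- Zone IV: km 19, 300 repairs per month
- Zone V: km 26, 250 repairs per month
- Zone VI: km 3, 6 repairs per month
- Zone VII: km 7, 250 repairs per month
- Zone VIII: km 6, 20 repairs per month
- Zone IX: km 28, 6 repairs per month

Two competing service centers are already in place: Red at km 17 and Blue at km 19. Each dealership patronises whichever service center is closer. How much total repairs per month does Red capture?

336

The indifferent point is the midpoint (17+19)/2 = 18; dealerships left of it (closer to Red at 17) go to Red, those right go to Blue.
  Zone III at 1 (w=30) → Red
  Zone VI at 3 (w=6) → Red
  Zone VIII at 6 (w=20) → Red
  Zone VII at 7 (w=250) → Red
  Zone II at 15 (w=30) → Red
  Zone IV at 19 (w=300) → Blue
  Zone I at 23 (w=80) → Blue
  Zone V at 26 (w=250) → Blue
  Zone IX at 28 (w=6) → Blue
Red captures 336; Blue captures 636.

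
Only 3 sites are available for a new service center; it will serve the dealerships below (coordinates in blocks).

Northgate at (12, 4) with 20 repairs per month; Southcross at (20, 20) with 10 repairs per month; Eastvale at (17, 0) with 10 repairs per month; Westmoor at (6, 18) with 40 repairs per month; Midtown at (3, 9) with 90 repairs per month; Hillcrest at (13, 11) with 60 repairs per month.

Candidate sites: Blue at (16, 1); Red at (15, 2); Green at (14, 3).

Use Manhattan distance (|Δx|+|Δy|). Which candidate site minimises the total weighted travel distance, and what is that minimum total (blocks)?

Green, total 3340 blocks

Total weighted distance at each candidate:
  Blue (16, 1): total = 4140
  Red (15, 2): total = 3740
  Green (14, 3): total = 3340
Minimum is at Green with total 3340 blocks.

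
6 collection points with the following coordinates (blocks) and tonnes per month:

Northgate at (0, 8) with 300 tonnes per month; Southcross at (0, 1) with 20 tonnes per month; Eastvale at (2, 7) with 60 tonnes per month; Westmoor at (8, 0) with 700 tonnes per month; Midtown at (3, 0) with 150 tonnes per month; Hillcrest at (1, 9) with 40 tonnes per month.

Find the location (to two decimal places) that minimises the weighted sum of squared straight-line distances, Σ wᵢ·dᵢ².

(4.89, 2.52)

The minimiser of Σwᵢ‖p−pᵢ‖² is the weighted centroid p* = (Σwᵢpᵢ)/(Σwᵢ).
Σwᵢ = 1270.
Σwᵢxᵢ = 300·0 + 20·0 + 60·2 + 700·8 + 150·3 + 40·1 = 6210.
Σwᵢyᵢ = 300·8 + 20·1 + 60·7 + 700·0 + 150·0 + 40·9 = 3200.
x* = 6210/1270 = 4.89, y* = 3200/1270 = 2.52.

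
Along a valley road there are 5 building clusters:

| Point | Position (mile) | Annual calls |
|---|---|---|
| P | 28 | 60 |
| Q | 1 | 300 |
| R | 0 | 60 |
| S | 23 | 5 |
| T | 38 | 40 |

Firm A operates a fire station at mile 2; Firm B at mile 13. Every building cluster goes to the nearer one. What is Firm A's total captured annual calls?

The indifferent point is the midpoint (2+13)/2 = 7.5; building clusters left of it (closer to Firm A at 2) go to Firm A, those right go to Firm B.
  R at 0 (w=60) → Firm A
  Q at 1 (w=300) → Firm A
  S at 23 (w=5) → Firm B
  P at 28 (w=60) → Firm B
  T at 38 (w=40) → Firm B
Firm A captures 360; Firm B captures 105.

360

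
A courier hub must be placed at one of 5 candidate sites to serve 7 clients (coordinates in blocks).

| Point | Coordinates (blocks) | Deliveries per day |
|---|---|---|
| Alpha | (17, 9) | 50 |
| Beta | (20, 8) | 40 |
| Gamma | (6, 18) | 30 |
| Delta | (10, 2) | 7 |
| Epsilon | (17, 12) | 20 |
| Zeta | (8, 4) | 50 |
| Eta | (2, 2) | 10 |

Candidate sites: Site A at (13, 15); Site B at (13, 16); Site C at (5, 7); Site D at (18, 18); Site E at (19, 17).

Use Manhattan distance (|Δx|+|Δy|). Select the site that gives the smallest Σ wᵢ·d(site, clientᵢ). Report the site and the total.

Site C, total 2490 blocks

Total weighted distance at each candidate:
  Site A (13, 15): total = 2652
  Site B (13, 16): total = 2799
  Site C (5, 7): total = 2490
  Site D (18, 18): total = 3168
  Site E (19, 17): total = 3148
Minimum is at Site C with total 2490 blocks.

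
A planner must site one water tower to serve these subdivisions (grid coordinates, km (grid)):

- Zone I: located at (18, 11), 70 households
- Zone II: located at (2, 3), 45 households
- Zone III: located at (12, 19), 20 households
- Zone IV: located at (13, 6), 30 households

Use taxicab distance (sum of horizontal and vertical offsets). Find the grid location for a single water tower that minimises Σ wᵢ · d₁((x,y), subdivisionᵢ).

(13, 11)

Manhattan distance separates: Σwᵢ(|x−xᵢ|+|y−yᵢ|) = Σwᵢ|x−xᵢ| + Σwᵢ|y−yᵢ|, so x and y are optimised independently as 1-D weighted medians.
Total weight W = 165; half = 82.5.
x-coordinate, sorted with cumulative weight:
  x=2 (Zone II, w=45) cum 45
  x=12 (Zone III, w=20) cum 65
  x=13 (Zone IV, w=30) cum 95  ← median
  x=18 (Zone I, w=70) cum 165
⇒ x* = 13
y-coordinate, sorted with cumulative weight:
  y=3 (Zone II, w=45) cum 45
  y=6 (Zone IV, w=30) cum 75
  y=11 (Zone I, w=70) cum 145  ← median
  y=19 (Zone III, w=20) cum 165
⇒ y* = 11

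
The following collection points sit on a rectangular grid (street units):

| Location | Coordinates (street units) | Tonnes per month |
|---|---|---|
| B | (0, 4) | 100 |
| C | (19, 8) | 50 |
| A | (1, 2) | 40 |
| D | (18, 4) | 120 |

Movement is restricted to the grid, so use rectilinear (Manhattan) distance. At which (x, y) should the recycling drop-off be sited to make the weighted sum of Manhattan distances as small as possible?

Manhattan distance separates: Σwᵢ(|x−xᵢ|+|y−yᵢ|) = Σwᵢ|x−xᵢ| + Σwᵢ|y−yᵢ|, so x and y are optimised independently as 1-D weighted medians.
Total weight W = 310; half = 155.
x-coordinate, sorted with cumulative weight:
  x=0 (B, w=100) cum 100
  x=1 (A, w=40) cum 140
  x=18 (D, w=120) cum 260  ← median
  x=19 (C, w=50) cum 310
⇒ x* = 18
y-coordinate, sorted with cumulative weight:
  y=2 (A, w=40) cum 40
  y=4 (B, w=100) cum 140
  y=4 (D, w=120) cum 260  ← median
  y=8 (C, w=50) cum 310
⇒ y* = 4

(18, 4)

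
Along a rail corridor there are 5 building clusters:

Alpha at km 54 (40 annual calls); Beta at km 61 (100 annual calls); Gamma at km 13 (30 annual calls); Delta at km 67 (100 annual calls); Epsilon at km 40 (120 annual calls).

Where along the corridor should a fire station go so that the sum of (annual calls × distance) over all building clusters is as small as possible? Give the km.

x = 61

For a sum of weighted absolute distances on a line, the optimum is the weighted median (not the mean). Total weight W = 390; half-weight = 195.
Sort by position and accumulate weight:
  km 13 (Gamma, w=30) → cum 30
  km 40 (Epsilon, w=120) → cum 150
  km 54 (Alpha, w=40) → cum 190
  km 61 (Beta, w=100) → cum 290  ≥ 195 → median here
  km 67 (Delta, w=100) → cum 390
Optimal location: km 61.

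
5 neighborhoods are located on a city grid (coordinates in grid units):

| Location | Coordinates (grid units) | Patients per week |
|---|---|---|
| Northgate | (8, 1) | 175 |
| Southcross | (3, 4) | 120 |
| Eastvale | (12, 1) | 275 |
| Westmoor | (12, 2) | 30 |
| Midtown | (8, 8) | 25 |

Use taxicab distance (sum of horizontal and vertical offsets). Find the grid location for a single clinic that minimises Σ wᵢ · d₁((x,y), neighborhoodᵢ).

(8, 1)

Manhattan distance separates: Σwᵢ(|x−xᵢ|+|y−yᵢ|) = Σwᵢ|x−xᵢ| + Σwᵢ|y−yᵢ|, so x and y are optimised independently as 1-D weighted medians.
Total weight W = 625; half = 312.5.
x-coordinate, sorted with cumulative weight:
  x=3 (Southcross, w=120) cum 120
  x=8 (Northgate, w=175) cum 295
  x=8 (Midtown, w=25) cum 320  ← median
  x=12 (Eastvale, w=275) cum 595
  x=12 (Westmoor, w=30) cum 625
⇒ x* = 8
y-coordinate, sorted with cumulative weight:
  y=1 (Northgate, w=175) cum 175
  y=1 (Eastvale, w=275) cum 450  ← median
  y=2 (Westmoor, w=30) cum 480
  y=4 (Southcross, w=120) cum 600
  y=8 (Midtown, w=25) cum 625
⇒ y* = 1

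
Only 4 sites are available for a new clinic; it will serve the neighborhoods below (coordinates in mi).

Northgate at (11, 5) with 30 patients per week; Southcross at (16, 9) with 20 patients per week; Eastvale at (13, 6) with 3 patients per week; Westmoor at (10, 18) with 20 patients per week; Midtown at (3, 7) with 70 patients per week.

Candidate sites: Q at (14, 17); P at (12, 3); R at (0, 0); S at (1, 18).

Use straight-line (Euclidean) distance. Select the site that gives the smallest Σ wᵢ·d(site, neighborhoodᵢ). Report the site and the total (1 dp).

P, total 1212.9 mi

Total weighted distance at each candidate:
  Q (14, 17): total = 1692.2
  P (12, 3): total = 1212.9
  R (0, 0): total = 1717.5
  S (1, 18): total = 1855.4
Minimum is at P with total 1212.9 mi.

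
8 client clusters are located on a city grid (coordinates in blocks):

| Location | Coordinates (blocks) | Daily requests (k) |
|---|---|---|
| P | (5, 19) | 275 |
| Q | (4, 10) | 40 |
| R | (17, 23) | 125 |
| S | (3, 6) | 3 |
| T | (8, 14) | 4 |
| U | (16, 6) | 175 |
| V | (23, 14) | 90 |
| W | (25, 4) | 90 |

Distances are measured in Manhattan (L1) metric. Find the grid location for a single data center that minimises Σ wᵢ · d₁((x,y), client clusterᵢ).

Manhattan distance separates: Σwᵢ(|x−xᵢ|+|y−yᵢ|) = Σwᵢ|x−xᵢ| + Σwᵢ|y−yᵢ|, so x and y are optimised independently as 1-D weighted medians.
Total weight W = 802; half = 401.
x-coordinate, sorted with cumulative weight:
  x=3 (S, w=3) cum 3
  x=4 (Q, w=40) cum 43
  x=5 (P, w=275) cum 318
  x=8 (T, w=4) cum 322
  x=16 (U, w=175) cum 497  ← median
  x=17 (R, w=125) cum 622
  x=23 (V, w=90) cum 712
  x=25 (W, w=90) cum 802
⇒ x* = 16
y-coordinate, sorted with cumulative weight:
  y=4 (W, w=90) cum 90
  y=6 (S, w=3) cum 93
  y=6 (U, w=175) cum 268
  y=10 (Q, w=40) cum 308
  y=14 (T, w=4) cum 312
  y=14 (V, w=90) cum 402  ← median
  y=19 (P, w=275) cum 677
  y=23 (R, w=125) cum 802
⇒ y* = 14

(16, 14)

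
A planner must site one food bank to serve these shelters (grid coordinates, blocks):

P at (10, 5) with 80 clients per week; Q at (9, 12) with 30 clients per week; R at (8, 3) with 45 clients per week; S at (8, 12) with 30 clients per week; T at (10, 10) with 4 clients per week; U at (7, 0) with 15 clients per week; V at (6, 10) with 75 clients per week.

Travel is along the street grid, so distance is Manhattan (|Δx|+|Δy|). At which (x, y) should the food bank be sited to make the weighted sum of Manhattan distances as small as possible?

(8, 5)

Manhattan distance separates: Σwᵢ(|x−xᵢ|+|y−yᵢ|) = Σwᵢ|x−xᵢ| + Σwᵢ|y−yᵢ|, so x and y are optimised independently as 1-D weighted medians.
Total weight W = 279; half = 139.5.
x-coordinate, sorted with cumulative weight:
  x=6 (V, w=75) cum 75
  x=7 (U, w=15) cum 90
  x=8 (R, w=45) cum 135
  x=8 (S, w=30) cum 165  ← median
  x=9 (Q, w=30) cum 195
  x=10 (P, w=80) cum 275
  x=10 (T, w=4) cum 279
⇒ x* = 8
y-coordinate, sorted with cumulative weight:
  y=0 (U, w=15) cum 15
  y=3 (R, w=45) cum 60
  y=5 (P, w=80) cum 140  ← median
  y=10 (T, w=4) cum 144
  y=10 (V, w=75) cum 219
  y=12 (Q, w=30) cum 249
  y=12 (S, w=30) cum 279
⇒ y* = 5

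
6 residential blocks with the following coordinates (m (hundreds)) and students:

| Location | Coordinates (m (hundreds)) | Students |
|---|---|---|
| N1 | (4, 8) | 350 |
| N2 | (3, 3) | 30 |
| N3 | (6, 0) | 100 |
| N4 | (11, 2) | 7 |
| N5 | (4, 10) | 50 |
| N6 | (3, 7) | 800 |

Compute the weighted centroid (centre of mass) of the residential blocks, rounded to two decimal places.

(3.57, 6.73)

The minimiser of Σwᵢ‖p−pᵢ‖² is the weighted centroid p* = (Σwᵢpᵢ)/(Σwᵢ).
Σwᵢ = 1337.
Σwᵢxᵢ = 350·4 + 30·3 + 100·6 + 7·11 + 50·4 + 800·3 = 4767.
Σwᵢyᵢ = 350·8 + 30·3 + 100·0 + 7·2 + 50·10 + 800·7 = 9004.
x* = 4767/1337 = 3.57, y* = 9004/1337 = 6.73.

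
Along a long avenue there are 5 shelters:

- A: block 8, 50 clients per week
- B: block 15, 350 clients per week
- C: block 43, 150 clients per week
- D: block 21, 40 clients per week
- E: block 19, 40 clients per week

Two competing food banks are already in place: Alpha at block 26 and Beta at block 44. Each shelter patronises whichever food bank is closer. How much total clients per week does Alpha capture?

The indifferent point is the midpoint (26+44)/2 = 35; shelters left of it (closer to Alpha at 26) go to Alpha, those right go to Beta.
  A at 8 (w=50) → Alpha
  B at 15 (w=350) → Alpha
  E at 19 (w=40) → Alpha
  D at 21 (w=40) → Alpha
  C at 43 (w=150) → Beta
Alpha captures 480; Beta captures 150.

480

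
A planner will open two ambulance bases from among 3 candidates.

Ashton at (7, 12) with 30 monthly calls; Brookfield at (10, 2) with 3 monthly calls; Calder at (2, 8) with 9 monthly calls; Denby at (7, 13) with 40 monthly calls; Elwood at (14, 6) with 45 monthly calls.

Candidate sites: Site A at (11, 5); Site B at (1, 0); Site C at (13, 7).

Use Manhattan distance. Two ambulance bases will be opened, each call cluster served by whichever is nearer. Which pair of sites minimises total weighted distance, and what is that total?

Evaluate every pair (each demand assigned to the nearer of the two):
  {Site B, Site C}: total = 1005
  {Site A, Site C}: total = 1020
  {Site A, Site B}: total = 1083
Best pair: {Site B, Site C} with total 1005.

{Site B, Site C}, total 1005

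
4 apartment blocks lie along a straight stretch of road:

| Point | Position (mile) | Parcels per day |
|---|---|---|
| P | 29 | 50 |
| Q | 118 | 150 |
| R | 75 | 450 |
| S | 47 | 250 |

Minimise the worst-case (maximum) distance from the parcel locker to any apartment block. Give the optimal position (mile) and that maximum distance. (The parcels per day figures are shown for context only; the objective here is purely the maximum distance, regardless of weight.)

The 1-center on a line is the midpoint of the two extreme points: leftmost at 29, rightmost at 118.
Optimal location = (29 + 118)/2 = 73.5; maximum distance = (118 − 29)/2 = 44.5.

location 73.5, max distance 44.5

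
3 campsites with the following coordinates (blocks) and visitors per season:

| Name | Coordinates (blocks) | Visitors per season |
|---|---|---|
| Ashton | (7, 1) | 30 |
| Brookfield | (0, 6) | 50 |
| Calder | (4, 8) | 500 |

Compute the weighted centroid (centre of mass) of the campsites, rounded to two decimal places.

(3.81, 7.47)

The minimiser of Σwᵢ‖p−pᵢ‖² is the weighted centroid p* = (Σwᵢpᵢ)/(Σwᵢ).
Σwᵢ = 580.
Σwᵢxᵢ = 30·7 + 50·0 + 500·4 = 2210.
Σwᵢyᵢ = 30·1 + 50·6 + 500·8 = 4330.
x* = 2210/580 = 3.81, y* = 4330/580 = 7.47.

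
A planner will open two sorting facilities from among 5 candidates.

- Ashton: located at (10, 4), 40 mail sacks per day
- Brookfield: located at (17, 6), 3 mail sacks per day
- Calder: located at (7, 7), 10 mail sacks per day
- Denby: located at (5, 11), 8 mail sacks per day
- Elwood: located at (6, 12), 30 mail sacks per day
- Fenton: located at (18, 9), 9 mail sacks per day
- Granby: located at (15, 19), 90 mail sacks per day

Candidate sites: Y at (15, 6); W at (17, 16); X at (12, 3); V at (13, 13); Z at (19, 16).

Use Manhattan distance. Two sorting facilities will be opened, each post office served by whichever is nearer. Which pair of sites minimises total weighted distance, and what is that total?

Evaluate every pair (each demand assigned to the nearer of the two):
  {W, X}: total = 1326
  {X, V}: total = 1355
  {Y, W}: total = 1450
  {Y, V}: total = 1470
  {W, V}: total = 1472
  {X, Z}: total = 1506
  {Y, Z}: total = 1630
  {V, Z}: total = 1655
  {Y, X}: total = 2010
  {W, Z}: total = 2088
Best pair: {W, X} with total 1326.

{W, X}, total 1326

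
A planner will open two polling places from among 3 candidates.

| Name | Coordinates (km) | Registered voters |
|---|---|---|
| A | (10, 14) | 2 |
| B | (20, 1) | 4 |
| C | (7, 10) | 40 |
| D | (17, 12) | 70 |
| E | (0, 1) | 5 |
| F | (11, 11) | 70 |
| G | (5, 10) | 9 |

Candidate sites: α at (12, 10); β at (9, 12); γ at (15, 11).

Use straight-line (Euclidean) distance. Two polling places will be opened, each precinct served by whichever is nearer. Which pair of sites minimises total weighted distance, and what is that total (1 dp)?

{β, γ}, total 586.7

Evaluate every pair (each demand assigned to the nearer of the two):
  {β, γ}: total = 586.7
  {α, γ}: total = 647.2
  {α, β}: total = 753.0
Best pair: {β, γ} with total 586.7.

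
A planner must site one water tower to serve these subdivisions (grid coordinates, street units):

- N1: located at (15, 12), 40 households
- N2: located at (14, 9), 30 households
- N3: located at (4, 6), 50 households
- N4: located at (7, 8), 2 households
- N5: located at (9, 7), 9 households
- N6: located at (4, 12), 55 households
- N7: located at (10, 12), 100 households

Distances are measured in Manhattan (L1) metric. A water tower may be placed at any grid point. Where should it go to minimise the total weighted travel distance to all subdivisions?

(10, 12)

Manhattan distance separates: Σwᵢ(|x−xᵢ|+|y−yᵢ|) = Σwᵢ|x−xᵢ| + Σwᵢ|y−yᵢ|, so x and y are optimised independently as 1-D weighted medians.
Total weight W = 286; half = 143.
x-coordinate, sorted with cumulative weight:
  x=4 (N3, w=50) cum 50
  x=4 (N6, w=55) cum 105
  x=7 (N4, w=2) cum 107
  x=9 (N5, w=9) cum 116
  x=10 (N7, w=100) cum 216  ← median
  x=14 (N2, w=30) cum 246
  x=15 (N1, w=40) cum 286
⇒ x* = 10
y-coordinate, sorted with cumulative weight:
  y=6 (N3, w=50) cum 50
  y=7 (N5, w=9) cum 59
  y=8 (N4, w=2) cum 61
  y=9 (N2, w=30) cum 91
  y=12 (N1, w=40) cum 131
  y=12 (N6, w=55) cum 186  ← median
  y=12 (N7, w=100) cum 286
⇒ y* = 12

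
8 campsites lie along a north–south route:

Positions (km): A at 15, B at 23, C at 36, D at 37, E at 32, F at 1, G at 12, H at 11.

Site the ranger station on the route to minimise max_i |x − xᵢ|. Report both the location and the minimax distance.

The 1-center on a line is the midpoint of the two extreme points: leftmost at 1, rightmost at 37.
Optimal location = (1 + 37)/2 = 19; maximum distance = (37 − 1)/2 = 18.

location 19, max distance 18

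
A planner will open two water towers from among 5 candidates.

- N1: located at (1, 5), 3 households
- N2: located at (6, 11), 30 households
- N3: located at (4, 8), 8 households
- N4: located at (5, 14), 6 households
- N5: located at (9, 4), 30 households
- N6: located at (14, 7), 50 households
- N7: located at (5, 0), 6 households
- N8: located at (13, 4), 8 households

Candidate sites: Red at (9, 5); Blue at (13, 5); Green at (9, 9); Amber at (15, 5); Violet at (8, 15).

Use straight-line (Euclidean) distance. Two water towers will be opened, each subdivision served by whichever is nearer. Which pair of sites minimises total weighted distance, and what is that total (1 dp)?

{Blue, Green}, total 514.3

Evaluate every pair (each demand assigned to the nearer of the two):
  {Blue, Green}: total = 514.3
  {Red, Blue}: total = 519.2
  {Red, Amber}: total = 529.1
  {Green, Amber}: total = 553.0
  {Blue, Violet}: total = 553.7
  {Red, Green}: total = 582.0
  {Red, Violet}: total = 594.4
  {Amber, Violet}: total = 633.5
  {Green, Violet}: total = 724.3
  {Blue, Amber}: total = 760.8
Best pair: {Blue, Green} with total 514.3.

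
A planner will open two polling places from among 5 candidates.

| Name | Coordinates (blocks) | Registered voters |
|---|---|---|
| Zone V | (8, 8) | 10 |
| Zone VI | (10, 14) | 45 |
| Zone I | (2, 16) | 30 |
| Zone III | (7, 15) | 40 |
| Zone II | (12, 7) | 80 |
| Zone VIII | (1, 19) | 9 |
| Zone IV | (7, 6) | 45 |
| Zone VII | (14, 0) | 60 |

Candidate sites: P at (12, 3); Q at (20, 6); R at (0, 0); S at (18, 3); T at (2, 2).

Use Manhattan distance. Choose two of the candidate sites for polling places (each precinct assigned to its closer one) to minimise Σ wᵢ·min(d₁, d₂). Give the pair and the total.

Evaluate every pair (each demand assigned to the nearer of the two):
  {P, T}: total = 2917
  {P, R}: total = 3055
  {P, Q}: total = 3268
  {P, S}: total = 3268
  {S, T}: total = 3902
  {Q, T}: total = 4077
  {R, S}: total = 4410
  {Q, R}: total = 4575
  {Q, S}: total = 4683
  {R, T}: total = 4767
Best pair: {P, T} with total 2917.

{P, T}, total 2917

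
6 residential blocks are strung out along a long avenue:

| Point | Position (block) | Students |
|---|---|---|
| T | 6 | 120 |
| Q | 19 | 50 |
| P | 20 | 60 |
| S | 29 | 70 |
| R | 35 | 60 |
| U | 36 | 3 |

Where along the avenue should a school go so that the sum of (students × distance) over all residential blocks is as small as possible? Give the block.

For a sum of weighted absolute distances on a line, the optimum is the weighted median (not the mean). Total weight W = 363; half-weight = 181.5.
Sort by position and accumulate weight:
  block 6 (T, w=120) → cum 120
  block 19 (Q, w=50) → cum 170
  block 20 (P, w=60) → cum 230  ≥ 181.5 → median here
  block 29 (S, w=70) → cum 300
  block 35 (R, w=60) → cum 360
  block 36 (U, w=3) → cum 363
Optimal location: block 20.

x = 20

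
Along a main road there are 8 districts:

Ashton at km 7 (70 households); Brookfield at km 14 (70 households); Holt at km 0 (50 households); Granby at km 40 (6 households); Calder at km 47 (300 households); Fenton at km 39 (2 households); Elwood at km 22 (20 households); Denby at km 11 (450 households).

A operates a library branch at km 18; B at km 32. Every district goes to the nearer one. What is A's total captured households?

The indifferent point is the midpoint (18+32)/2 = 25; districts left of it (closer to A at 18) go to A, those right go to B.
  Holt at 0 (w=50) → A
  Ashton at 7 (w=70) → A
  Denby at 11 (w=450) → A
  Brookfield at 14 (w=70) → A
  Elwood at 22 (w=20) → A
  Fenton at 39 (w=2) → B
  Granby at 40 (w=6) → B
  Calder at 47 (w=300) → B
A captures 660; B captures 308.

660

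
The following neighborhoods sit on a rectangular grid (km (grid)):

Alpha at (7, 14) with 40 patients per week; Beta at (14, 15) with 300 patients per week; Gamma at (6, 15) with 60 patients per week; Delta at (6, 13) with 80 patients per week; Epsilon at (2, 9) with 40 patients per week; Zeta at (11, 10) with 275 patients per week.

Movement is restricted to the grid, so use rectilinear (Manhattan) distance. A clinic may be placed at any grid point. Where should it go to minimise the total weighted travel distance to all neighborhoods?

Manhattan distance separates: Σwᵢ(|x−xᵢ|+|y−yᵢ|) = Σwᵢ|x−xᵢ| + Σwᵢ|y−yᵢ|, so x and y are optimised independently as 1-D weighted medians.
Total weight W = 795; half = 397.5.
x-coordinate, sorted with cumulative weight:
  x=2 (Epsilon, w=40) cum 40
  x=6 (Gamma, w=60) cum 100
  x=6 (Delta, w=80) cum 180
  x=7 (Alpha, w=40) cum 220
  x=11 (Zeta, w=275) cum 495  ← median
  x=14 (Beta, w=300) cum 795
⇒ x* = 11
y-coordinate, sorted with cumulative weight:
  y=9 (Epsilon, w=40) cum 40
  y=10 (Zeta, w=275) cum 315
  y=13 (Delta, w=80) cum 395
  y=14 (Alpha, w=40) cum 435  ← median
  y=15 (Beta, w=300) cum 735
  y=15 (Gamma, w=60) cum 795
⇒ y* = 14

(11, 14)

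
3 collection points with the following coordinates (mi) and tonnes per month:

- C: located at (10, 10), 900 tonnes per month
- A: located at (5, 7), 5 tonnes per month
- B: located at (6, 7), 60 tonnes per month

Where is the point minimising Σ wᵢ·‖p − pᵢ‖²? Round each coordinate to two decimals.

The minimiser of Σwᵢ‖p−pᵢ‖² is the weighted centroid p* = (Σwᵢpᵢ)/(Σwᵢ).
Σwᵢ = 965.
Σwᵢxᵢ = 900·10 + 5·5 + 60·6 = 9385.
Σwᵢyᵢ = 900·10 + 5·7 + 60·7 = 9455.
x* = 9385/965 = 9.73, y* = 9455/965 = 9.80.

(9.73, 9.80)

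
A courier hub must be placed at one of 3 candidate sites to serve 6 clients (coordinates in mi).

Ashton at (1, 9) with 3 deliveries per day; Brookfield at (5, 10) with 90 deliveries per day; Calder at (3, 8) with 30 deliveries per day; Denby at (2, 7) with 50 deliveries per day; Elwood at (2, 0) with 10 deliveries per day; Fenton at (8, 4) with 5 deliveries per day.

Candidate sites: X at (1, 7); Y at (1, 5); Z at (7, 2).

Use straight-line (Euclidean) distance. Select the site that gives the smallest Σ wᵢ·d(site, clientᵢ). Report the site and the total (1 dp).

X, total 681.9 mi

Total weighted distance at each candidate:
  X (1, 7): total = 681.9
  Y (1, 5): total = 894.6
  Z (7, 2): total = 1404.7
Minimum is at X with total 681.9 mi.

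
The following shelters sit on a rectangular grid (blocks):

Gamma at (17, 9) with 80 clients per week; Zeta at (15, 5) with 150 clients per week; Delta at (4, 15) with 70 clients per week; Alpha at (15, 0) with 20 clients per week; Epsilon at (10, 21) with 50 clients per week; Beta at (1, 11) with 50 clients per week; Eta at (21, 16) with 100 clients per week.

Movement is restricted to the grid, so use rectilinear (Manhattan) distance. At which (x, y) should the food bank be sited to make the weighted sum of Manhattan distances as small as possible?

Manhattan distance separates: Σwᵢ(|x−xᵢ|+|y−yᵢ|) = Σwᵢ|x−xᵢ| + Σwᵢ|y−yᵢ|, so x and y are optimised independently as 1-D weighted medians.
Total weight W = 520; half = 260.
x-coordinate, sorted with cumulative weight:
  x=1 (Beta, w=50) cum 50
  x=4 (Delta, w=70) cum 120
  x=10 (Epsilon, w=50) cum 170
  x=15 (Zeta, w=150) cum 320  ← median
  x=15 (Alpha, w=20) cum 340
  x=17 (Gamma, w=80) cum 420
  x=21 (Eta, w=100) cum 520
⇒ x* = 15
y-coordinate, sorted with cumulative weight:
  y=0 (Alpha, w=20) cum 20
  y=5 (Zeta, w=150) cum 170
  y=9 (Gamma, w=80) cum 250
  y=11 (Beta, w=50) cum 300  ← median
  y=15 (Delta, w=70) cum 370
  y=16 (Eta, w=100) cum 470
  y=21 (Epsilon, w=50) cum 520
⇒ y* = 11

(15, 11)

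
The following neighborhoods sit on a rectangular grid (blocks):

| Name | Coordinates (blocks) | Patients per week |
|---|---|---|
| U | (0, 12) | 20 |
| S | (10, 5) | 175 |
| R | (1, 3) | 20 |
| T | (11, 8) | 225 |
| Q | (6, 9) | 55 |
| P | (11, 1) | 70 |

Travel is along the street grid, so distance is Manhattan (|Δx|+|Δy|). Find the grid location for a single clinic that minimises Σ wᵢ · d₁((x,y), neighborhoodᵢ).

Manhattan distance separates: Σwᵢ(|x−xᵢ|+|y−yᵢ|) = Σwᵢ|x−xᵢ| + Σwᵢ|y−yᵢ|, so x and y are optimised independently as 1-D weighted medians.
Total weight W = 565; half = 282.5.
x-coordinate, sorted with cumulative weight:
  x=0 (U, w=20) cum 20
  x=1 (R, w=20) cum 40
  x=6 (Q, w=55) cum 95
  x=10 (S, w=175) cum 270
  x=11 (T, w=225) cum 495  ← median
  x=11 (P, w=70) cum 565
⇒ x* = 11
y-coordinate, sorted with cumulative weight:
  y=1 (P, w=70) cum 70
  y=3 (R, w=20) cum 90
  y=5 (S, w=175) cum 265
  y=8 (T, w=225) cum 490  ← median
  y=9 (Q, w=55) cum 545
  y=12 (U, w=20) cum 565
⇒ y* = 8

(11, 8)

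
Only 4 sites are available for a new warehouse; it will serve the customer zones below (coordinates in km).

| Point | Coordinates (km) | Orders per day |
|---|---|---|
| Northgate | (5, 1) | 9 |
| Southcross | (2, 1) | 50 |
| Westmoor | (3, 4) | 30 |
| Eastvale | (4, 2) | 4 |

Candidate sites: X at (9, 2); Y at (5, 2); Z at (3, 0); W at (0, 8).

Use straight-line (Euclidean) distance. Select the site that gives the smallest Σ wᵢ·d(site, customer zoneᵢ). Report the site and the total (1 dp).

Z, total 219.8 km

Total weighted distance at each candidate:
  X (9, 2): total = 600.4
  Y (5, 2): total = 256.0
  Z (3, 0): total = 219.8
  W (0, 8): total = 620.3
Minimum is at Z with total 219.8 km.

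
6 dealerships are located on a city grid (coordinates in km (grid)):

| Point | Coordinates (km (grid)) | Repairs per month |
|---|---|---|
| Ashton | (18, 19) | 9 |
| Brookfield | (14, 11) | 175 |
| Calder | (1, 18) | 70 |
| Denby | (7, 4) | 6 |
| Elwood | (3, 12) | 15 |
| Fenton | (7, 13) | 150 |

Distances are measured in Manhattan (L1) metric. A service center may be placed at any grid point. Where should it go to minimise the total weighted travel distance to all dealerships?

Manhattan distance separates: Σwᵢ(|x−xᵢ|+|y−yᵢ|) = Σwᵢ|x−xᵢ| + Σwᵢ|y−yᵢ|, so x and y are optimised independently as 1-D weighted medians.
Total weight W = 425; half = 212.5.
x-coordinate, sorted with cumulative weight:
  x=1 (Calder, w=70) cum 70
  x=3 (Elwood, w=15) cum 85
  x=7 (Denby, w=6) cum 91
  x=7 (Fenton, w=150) cum 241  ← median
  x=14 (Brookfield, w=175) cum 416
  x=18 (Ashton, w=9) cum 425
⇒ x* = 7
y-coordinate, sorted with cumulative weight:
  y=4 (Denby, w=6) cum 6
  y=11 (Brookfield, w=175) cum 181
  y=12 (Elwood, w=15) cum 196
  y=13 (Fenton, w=150) cum 346  ← median
  y=18 (Calder, w=70) cum 416
  y=19 (Ashton, w=9) cum 425
⇒ y* = 13

(7, 13)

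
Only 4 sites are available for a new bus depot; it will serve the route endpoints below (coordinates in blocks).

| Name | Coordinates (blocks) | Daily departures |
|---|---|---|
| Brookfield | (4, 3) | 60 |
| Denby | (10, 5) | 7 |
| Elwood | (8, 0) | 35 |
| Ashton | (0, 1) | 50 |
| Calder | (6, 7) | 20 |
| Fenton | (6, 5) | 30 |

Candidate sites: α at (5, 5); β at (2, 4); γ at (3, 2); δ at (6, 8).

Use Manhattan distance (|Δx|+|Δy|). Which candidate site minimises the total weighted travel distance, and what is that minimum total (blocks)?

Total weighted distance at each candidate:
  α (5, 5): total = 1035
  β (2, 4): total = 1133
  γ (3, 2): total = 975
  δ (6, 8): total = 1579
Minimum is at γ with total 975 blocks.

γ, total 975 blocks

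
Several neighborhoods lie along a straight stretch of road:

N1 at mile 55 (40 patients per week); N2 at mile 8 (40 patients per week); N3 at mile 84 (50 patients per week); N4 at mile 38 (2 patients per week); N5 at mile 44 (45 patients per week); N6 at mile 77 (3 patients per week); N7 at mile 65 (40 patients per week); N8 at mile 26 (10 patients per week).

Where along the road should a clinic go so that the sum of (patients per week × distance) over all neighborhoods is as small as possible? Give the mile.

For a sum of weighted absolute distances on a line, the optimum is the weighted median (not the mean). Total weight W = 230; half-weight = 115.
Sort by position and accumulate weight:
  mile 8 (N2, w=40) → cum 40
  mile 26 (N8, w=10) → cum 50
  mile 38 (N4, w=2) → cum 52
  mile 44 (N5, w=45) → cum 97
  mile 55 (N1, w=40) → cum 137  ≥ 115 → median here
  mile 65 (N7, w=40) → cum 177
  mile 77 (N6, w=3) → cum 180
  mile 84 (N3, w=50) → cum 230
Optimal location: mile 55.

x = 55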